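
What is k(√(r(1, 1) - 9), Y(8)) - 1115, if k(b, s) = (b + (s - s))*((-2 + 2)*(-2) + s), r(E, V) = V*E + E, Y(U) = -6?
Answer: -1115 - 6*I*√7 ≈ -1115.0 - 15.875*I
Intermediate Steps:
r(E, V) = E + E*V (r(E, V) = E*V + E = E + E*V)
k(b, s) = b*s (k(b, s) = (b + 0)*(0*(-2) + s) = b*(0 + s) = b*s)
k(√(r(1, 1) - 9), Y(8)) - 1115 = √(1*(1 + 1) - 9)*(-6) - 1115 = √(1*2 - 9)*(-6) - 1115 = √(2 - 9)*(-6) - 1115 = √(-7)*(-6) - 1115 = (I*√7)*(-6) - 1115 = -6*I*√7 - 1115 = -1115 - 6*I*√7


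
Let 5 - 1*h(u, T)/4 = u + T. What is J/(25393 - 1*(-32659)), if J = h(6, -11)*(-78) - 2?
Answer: -1561/29026 ≈ -0.053779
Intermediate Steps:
h(u, T) = 20 - 4*T - 4*u (h(u, T) = 20 - 4*(u + T) = 20 - 4*(T + u) = 20 + (-4*T - 4*u) = 20 - 4*T - 4*u)
J = -3122 (J = (20 - 4*(-11) - 4*6)*(-78) - 2 = (20 + 44 - 24)*(-78) - 2 = 40*(-78) - 2 = -3120 - 2 = -3122)
J/(25393 - 1*(-32659)) = -3122/(25393 - 1*(-32659)) = -3122/(25393 + 32659) = -3122/58052 = -3122*1/58052 = -1561/29026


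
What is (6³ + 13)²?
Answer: 52441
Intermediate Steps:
(6³ + 13)² = (216 + 13)² = 229² = 52441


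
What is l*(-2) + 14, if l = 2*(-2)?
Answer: 22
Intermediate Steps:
l = -4
l*(-2) + 14 = -4*(-2) + 14 = 8 + 14 = 22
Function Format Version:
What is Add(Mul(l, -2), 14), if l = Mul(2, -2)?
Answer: 22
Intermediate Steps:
l = -4
Add(Mul(l, -2), 14) = Add(Mul(-4, -2), 14) = Add(8, 14) = 22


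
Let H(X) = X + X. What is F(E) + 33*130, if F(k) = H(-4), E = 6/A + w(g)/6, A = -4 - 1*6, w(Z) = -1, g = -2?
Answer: 4282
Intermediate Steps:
H(X) = 2*X
A = -10 (A = -4 - 6 = -10)
E = -23/30 (E = 6/(-10) - 1/6 = 6*(-⅒) - 1*⅙ = -⅗ - ⅙ = -23/30 ≈ -0.76667)
F(k) = -8 (F(k) = 2*(-4) = -8)
F(E) + 33*130 = -8 + 33*130 = -8 + 4290 = 4282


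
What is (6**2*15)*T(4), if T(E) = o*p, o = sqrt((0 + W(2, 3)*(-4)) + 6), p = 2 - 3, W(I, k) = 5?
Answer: -540*I*sqrt(14) ≈ -2020.5*I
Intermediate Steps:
p = -1
o = I*sqrt(14) (o = sqrt((0 + 5*(-4)) + 6) = sqrt((0 - 20) + 6) = sqrt(-20 + 6) = sqrt(-14) = I*sqrt(14) ≈ 3.7417*I)
T(E) = -I*sqrt(14) (T(E) = (I*sqrt(14))*(-1) = -I*sqrt(14))
(6**2*15)*T(4) = (6**2*15)*(-I*sqrt(14)) = (36*15)*(-I*sqrt(14)) = 540*(-I*sqrt(14)) = -540*I*sqrt(14)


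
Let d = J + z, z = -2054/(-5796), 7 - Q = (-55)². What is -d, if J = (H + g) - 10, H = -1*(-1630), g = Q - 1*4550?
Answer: 17236277/2898 ≈ 5947.6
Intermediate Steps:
Q = -3018 (Q = 7 - 1*(-55)² = 7 - 1*3025 = 7 - 3025 = -3018)
z = 1027/2898 (z = -2054*(-1/5796) = 1027/2898 ≈ 0.35438)
g = -7568 (g = -3018 - 1*4550 = -3018 - 4550 = -7568)
H = 1630
J = -5948 (J = (1630 - 7568) - 10 = -5938 - 10 = -5948)
d = -17236277/2898 (d = -5948 + 1027/2898 = -17236277/2898 ≈ -5947.6)
-d = -1*(-17236277/2898) = 17236277/2898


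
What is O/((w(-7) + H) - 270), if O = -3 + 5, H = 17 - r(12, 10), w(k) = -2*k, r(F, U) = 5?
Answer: -1/122 ≈ -0.0081967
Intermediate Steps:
H = 12 (H = 17 - 1*5 = 17 - 5 = 12)
O = 2
O/((w(-7) + H) - 270) = 2/((-2*(-7) + 12) - 270) = 2/((14 + 12) - 270) = 2/(26 - 270) = 2/(-244) = -1/244*2 = -1/122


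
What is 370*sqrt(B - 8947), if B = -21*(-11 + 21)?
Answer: 370*I*sqrt(9157) ≈ 35406.0*I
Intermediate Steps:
B = -210 (B = -21*10 = -210)
370*sqrt(B - 8947) = 370*sqrt(-210 - 8947) = 370*sqrt(-9157) = 370*(I*sqrt(9157)) = 370*I*sqrt(9157)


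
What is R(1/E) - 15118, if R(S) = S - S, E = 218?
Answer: -15118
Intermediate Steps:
R(S) = 0
R(1/E) - 15118 = 0 - 15118 = -15118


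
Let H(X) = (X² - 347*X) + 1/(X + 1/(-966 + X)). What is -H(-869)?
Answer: -1685037103829/1594616 ≈ -1.0567e+6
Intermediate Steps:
H(X) = X² + 1/(X + 1/(-966 + X)) - 347*X
-H(-869) = -(-966 + (-869)⁴ - 1313*(-869)³ - 346*(-869) + 335203*(-869)²)/(1 + (-869)² - 966*(-869)) = -(-966 + 570268135921 - 1313*(-656234909) + 300674 + 335203*755161)/(1 + 755161 + 839454) = -(-966 + 570268135921 + 861636435517 + 300674 + 253132232683)/1594616 = -1685037103829/1594616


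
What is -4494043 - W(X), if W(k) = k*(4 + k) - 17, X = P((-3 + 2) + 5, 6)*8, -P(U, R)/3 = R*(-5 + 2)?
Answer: -4682378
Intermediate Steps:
P(U, R) = 9*R (P(U, R) = -3*R*(-5 + 2) = -3*R*(-3) = -(-9)*R = 9*R)
X = 432 (X = (9*6)*8 = 54*8 = 432)
W(k) = -17 + k*(4 + k)
-4494043 - W(X) = -4494043 - (-17 + 432² + 4*432) = -4494043 - (-17 + 186624 + 1728) = -4494043 - 1*188335 = -4494043 - 188335 = -4682378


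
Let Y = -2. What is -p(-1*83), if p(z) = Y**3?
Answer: 8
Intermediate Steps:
p(z) = -8 (p(z) = (-2)**3 = -8)
-p(-1*83) = -1*(-8) = 8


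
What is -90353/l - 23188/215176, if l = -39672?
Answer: 2315235349/1067057784 ≈ 2.1697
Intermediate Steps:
-90353/l - 23188/215176 = -90353/(-39672) - 23188/215176 = -90353*(-1/39672) - 23188*1/215176 = 90353/39672 - 5797/53794 = 2315235349/1067057784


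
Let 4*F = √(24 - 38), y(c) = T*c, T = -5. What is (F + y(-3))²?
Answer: (60 + I*√14)²/16 ≈ 224.13 + 28.062*I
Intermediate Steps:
y(c) = -5*c
F = I*√14/4 (F = √(24 - 38)/4 = √(-14)/4 = (I*√14)/4 = I*√14/4 ≈ 0.93541*I)
(F + y(-3))² = (I*√14/4 - 5*(-3))² = (I*√14/4 + 15)² = (15 + I*√14/4)²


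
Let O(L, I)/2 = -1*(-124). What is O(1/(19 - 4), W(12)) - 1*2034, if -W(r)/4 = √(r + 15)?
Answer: -1786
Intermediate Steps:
W(r) = -4*√(15 + r) (W(r) = -4*√(r + 15) = -4*√(15 + r))
O(L, I) = 248 (O(L, I) = 2*(-1*(-124)) = 2*124 = 248)
O(1/(19 - 4), W(12)) - 1*2034 = 248 - 1*2034 = 248 - 2034 = -1786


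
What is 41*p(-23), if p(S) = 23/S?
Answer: -41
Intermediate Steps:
41*p(-23) = 41*(23/(-23)) = 41*(23*(-1/23)) = 41*(-1) = -41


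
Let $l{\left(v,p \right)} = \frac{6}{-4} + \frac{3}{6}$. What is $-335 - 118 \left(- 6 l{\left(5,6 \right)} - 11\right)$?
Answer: $255$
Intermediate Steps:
$l{\left(v,p \right)} = -1$ ($l{\left(v,p \right)} = 6 \left(- \frac{1}{4}\right) + 3 \cdot \frac{1}{6} = - \frac{3}{2} + \frac{1}{2} = -1$)
$-335 - 118 \left(- 6 l{\left(5,6 \right)} - 11\right) = -335 - 118 \left(\left(-6\right) \left(-1\right) - 11\right) = -335 - 118 \left(6 - 11\right) = -335 - -590 = -335 + 590 = 255$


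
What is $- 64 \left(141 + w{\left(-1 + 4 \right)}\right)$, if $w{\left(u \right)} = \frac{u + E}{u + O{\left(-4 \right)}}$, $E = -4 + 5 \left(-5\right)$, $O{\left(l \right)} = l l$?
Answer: $- \frac{169792}{19} \approx -8936.4$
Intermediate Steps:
$O{\left(l \right)} = l^{2}$
$E = -29$ ($E = -4 - 25 = -29$)
$w{\left(u \right)} = \frac{-29 + u}{16 + u}$ ($w{\left(u \right)} = \frac{u - 29}{u + \left(-4\right)^{2}} = \frac{-29 + u}{u + 16} = \frac{-29 + u}{16 + u}$)
$- 64 \left(141 + w{\left(-1 + 4 \right)}\right) = - 64 \left(141 + \frac{-29 + \left(-1 + 4\right)}{16 + \left(-1 + 4\right)}\right) = - 64 \left(141 + \frac{-29 + 3}{16 + 3}\right) = - 64 \left(141 + \frac{1}{19} \left(-26\right)\right) = - 64 \left(141 - \frac{26}{19}\right) = \left(-64\right) \frac{2653}{19} = - \frac{169792}{19}$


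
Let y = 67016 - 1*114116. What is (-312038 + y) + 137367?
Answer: -221771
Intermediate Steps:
y = -47100 (y = 67016 - 114116 = -47100)
(-312038 + y) + 137367 = (-312038 - 47100) + 137367 = -359138 + 137367 = -221771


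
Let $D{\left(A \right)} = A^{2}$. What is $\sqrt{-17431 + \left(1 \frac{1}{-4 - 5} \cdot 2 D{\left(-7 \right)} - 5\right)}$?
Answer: $\frac{i \sqrt{157022}}{3} \approx 132.09 i$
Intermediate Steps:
$\sqrt{-17431 + \left(1 \frac{1}{-4 - 5} \cdot 2 D{\left(-7 \right)} - 5\right)} = \sqrt{-17431 + \left(1 \frac{1}{-4 - 5} \cdot 2 \left(-7\right)^{2} - 5\right)} = \sqrt{-17431 + \left(1 \frac{1}{-9} \cdot 2 \cdot 49 - 5\right)} = \sqrt{-17431 + \left(1 \left(- \frac{1}{9}\right) 2 \cdot 49 - 5\right)} = \sqrt{-17431 + \left(\left(- \frac{1}{9}\right) 2 \cdot 49 - 5\right)} = \sqrt{-17431 - \frac{143}{9}} = \sqrt{- \frac{157022}{9}} = \frac{i \sqrt{157022}}{3}$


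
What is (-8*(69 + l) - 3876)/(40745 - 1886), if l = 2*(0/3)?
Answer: -1476/12953 ≈ -0.11395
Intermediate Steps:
l = 0 (l = 2*(0*(1/3)) = 2*0 = 0)
(-8*(69 + l) - 3876)/(40745 - 1886) = (-8*(69 + 0) - 3876)/(40745 - 1886) = (-8*69 - 3876)/38859 = (-552 - 3876)*(1/38859) = -4428*1/38859 = -1476/12953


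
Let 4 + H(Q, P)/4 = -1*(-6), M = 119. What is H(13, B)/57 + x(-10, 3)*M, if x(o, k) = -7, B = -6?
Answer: -47473/57 ≈ -832.86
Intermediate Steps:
H(Q, P) = 8 (H(Q, P) = -16 + 4*(-1*(-6)) = -16 + 4*6 = -16 + 24 = 8)
H(13, B)/57 + x(-10, 3)*M = 8/57 - 7*119 = 8*(1/57) - 833 = 8/57 - 833 = -47473/57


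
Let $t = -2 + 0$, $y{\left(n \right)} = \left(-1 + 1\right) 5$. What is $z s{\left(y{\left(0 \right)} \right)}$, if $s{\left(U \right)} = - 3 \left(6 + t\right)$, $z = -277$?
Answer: $3324$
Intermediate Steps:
$y{\left(n \right)} = 0$ ($y{\left(n \right)} = 0 \cdot 5 = 0$)
$t = -2$
$s{\left(U \right)} = -12$ ($s{\left(U \right)} = - 3 \left(6 - 2\right) = \left(-3\right) 4 = -12$)
$z s{\left(y{\left(0 \right)} \right)} = \left(-277\right) \left(-12\right) = 3324$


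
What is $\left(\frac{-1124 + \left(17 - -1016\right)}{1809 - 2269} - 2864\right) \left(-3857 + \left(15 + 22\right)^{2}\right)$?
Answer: $\frac{819391078}{115} \approx 7.1251 \cdot 10^{6}$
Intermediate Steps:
$\left(\frac{-1124 + \left(17 - -1016\right)}{1809 - 2269} - 2864\right) \left(-3857 + \left(15 + 22\right)^{2}\right) = \left(\frac{-1124 + \left(17 + 1016\right)}{-460} - 2864\right) \left(-3857 + 37^{2}\right) = \left(\left(-1124 + 1033\right) \left(- \frac{1}{460}\right) - 2864\right) \left(-3857 + 1369\right) = \left(\left(-91\right) \left(- \frac{1}{460}\right) - 2864\right) \left(-2488\right) = \left(\frac{91}{460} - 2864\right) \left(-2488\right) = \left(- \frac{1317349}{460}\right) \left(-2488\right) = \frac{819391078}{115}$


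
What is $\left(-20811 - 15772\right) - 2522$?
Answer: $-39105$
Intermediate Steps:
$\left(-20811 - 15772\right) - 2522 = -36583 - 2522 = -39105$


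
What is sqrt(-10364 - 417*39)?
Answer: I*sqrt(26627) ≈ 163.18*I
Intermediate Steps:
sqrt(-10364 - 417*39) = sqrt(-10364 - 16263) = sqrt(-26627) = I*sqrt(26627)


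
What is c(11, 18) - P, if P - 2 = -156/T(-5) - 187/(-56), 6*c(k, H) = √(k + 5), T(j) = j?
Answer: -30133/840 ≈ -35.873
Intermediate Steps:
c(k, H) = √(5 + k)/6 (c(k, H) = √(k + 5)/6 = √(5 + k)/6)
P = 10231/280 (P = 2 + (-156/(-5) - 187/(-56)) = 2 + (-156*(-⅕) - 187*(-1/56)) = 2 + (156/5 + 187/56) = 2 + 9671/280 = 10231/280 ≈ 36.539)
c(11, 18) - P = √(5 + 11)/6 - 1*10231/280 = √16/6 - 10231/280 = (⅙)*4 - 10231/280 = ⅔ - 10231/280 = -30133/840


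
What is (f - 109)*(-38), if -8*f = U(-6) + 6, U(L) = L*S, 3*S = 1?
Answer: 4161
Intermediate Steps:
S = ⅓ (S = (⅓)*1 = ⅓ ≈ 0.33333)
U(L) = L/3 (U(L) = L*(⅓) = L/3)
f = -½ (f = -((⅓)*(-6) + 6)/8 = -(-2 + 6)/8 = -⅛*4 = -½ ≈ -0.50000)
(f - 109)*(-38) = (-½ - 109)*(-38) = -219/2*(-38) = 4161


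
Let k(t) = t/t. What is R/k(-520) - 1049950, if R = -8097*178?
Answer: -2491216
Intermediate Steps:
R = -1441266
k(t) = 1
R/k(-520) - 1049950 = -1441266/1 - 1049950 = -1441266*1 - 1049950 = -1441266 - 1049950 = -2491216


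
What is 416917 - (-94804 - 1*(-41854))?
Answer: 469867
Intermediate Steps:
416917 - (-94804 - 1*(-41854)) = 416917 - (-94804 + 41854) = 416917 - 1*(-52950) = 416917 + 52950 = 469867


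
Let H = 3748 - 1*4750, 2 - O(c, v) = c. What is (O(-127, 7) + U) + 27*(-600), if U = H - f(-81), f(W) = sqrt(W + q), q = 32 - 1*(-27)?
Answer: -17073 - I*sqrt(22) ≈ -17073.0 - 4.6904*I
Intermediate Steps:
O(c, v) = 2 - c
q = 59 (q = 32 + 27 = 59)
f(W) = sqrt(59 + W) (f(W) = sqrt(W + 59) = sqrt(59 + W))
H = -1002 (H = 3748 - 4750 = -1002)
U = -1002 - I*sqrt(22) (U = -1002 - sqrt(59 - 81) = -1002 - sqrt(-22) = -1002 - I*sqrt(22) ≈ -1002.0 - 4.6904*I)
(O(-127, 7) + U) + 27*(-600) = ((2 - 1*(-127)) + (-1002 - I*sqrt(22))) + 27*(-600) = ((2 + 127) + (-1002 - I*sqrt(22))) - 16200 = (129 + (-1002 - I*sqrt(22))) - 16200 = (-873 - I*sqrt(22)) - 16200 = -17073 - I*sqrt(22)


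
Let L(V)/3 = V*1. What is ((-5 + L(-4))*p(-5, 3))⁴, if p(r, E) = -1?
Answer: 83521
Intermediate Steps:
L(V) = 3*V (L(V) = 3*(V*1) = 3*V)
((-5 + L(-4))*p(-5, 3))⁴ = ((-5 + 3*(-4))*(-1))⁴ = ((-5 - 12)*(-1))⁴ = (-17*(-1))⁴ = 17⁴ = 83521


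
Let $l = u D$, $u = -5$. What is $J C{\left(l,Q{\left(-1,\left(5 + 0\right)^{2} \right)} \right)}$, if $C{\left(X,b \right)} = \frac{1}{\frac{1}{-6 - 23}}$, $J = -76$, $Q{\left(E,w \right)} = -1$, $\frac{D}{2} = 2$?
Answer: $2204$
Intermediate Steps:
$D = 4$ ($D = 2 \cdot 2 = 4$)
$l = -20$ ($l = \left(-5\right) 4 = -20$)
$C{\left(X,b \right)} = -29$ ($C{\left(X,b \right)} = \frac{1}{\frac{1}{-29}} = \frac{1}{- \frac{1}{29}} = -29$)
$J C{\left(l,Q{\left(-1,\left(5 + 0\right)^{2} \right)} \right)} = \left(-76\right) \left(-29\right) = 2204$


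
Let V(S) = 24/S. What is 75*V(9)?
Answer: 200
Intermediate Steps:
75*V(9) = 75*(24/9) = 75*(24*(⅑)) = 75*(8/3) = 200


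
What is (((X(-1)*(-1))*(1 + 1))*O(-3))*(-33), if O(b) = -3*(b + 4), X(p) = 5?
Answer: -990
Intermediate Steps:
O(b) = -12 - 3*b (O(b) = -3*(4 + b) = -12 - 3*b)
(((X(-1)*(-1))*(1 + 1))*O(-3))*(-33) = (((5*(-1))*(1 + 1))*(-12 - 3*(-3)))*(-33) = ((-5*2)*(-12 + 9))*(-33) = -10*(-3)*(-33) = 30*(-33) = -990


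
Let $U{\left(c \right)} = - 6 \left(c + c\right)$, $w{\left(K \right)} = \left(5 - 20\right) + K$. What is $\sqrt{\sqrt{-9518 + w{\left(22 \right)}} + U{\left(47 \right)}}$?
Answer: $\sqrt{-564 + i \sqrt{9511}} \approx 2.0457 + 23.837 i$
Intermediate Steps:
$w{\left(K \right)} = -15 + K$
$U{\left(c \right)} = - 12 c$ ($U{\left(c \right)} = - 6 \cdot 2 c = - 12 c$)
$\sqrt{\sqrt{-9518 + w{\left(22 \right)}} + U{\left(47 \right)}} = \sqrt{\sqrt{-9518 + \left(-15 + 22\right)} - 564} = \sqrt{\sqrt{-9518 + 7} - 564} = \sqrt{\sqrt{-9511} - 564} = \sqrt{i \sqrt{9511} - 564} = \sqrt{-564 + i \sqrt{9511}}$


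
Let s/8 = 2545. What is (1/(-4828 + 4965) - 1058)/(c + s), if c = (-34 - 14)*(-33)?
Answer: -144945/3006328 ≈ -0.048213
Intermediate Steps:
c = 1584 (c = -48*(-33) = 1584)
s = 20360 (s = 8*2545 = 20360)
(1/(-4828 + 4965) - 1058)/(c + s) = (1/(-4828 + 4965) - 1058)/(1584 + 20360) = (1/137 - 1058)/21944 = (1/137 - 1058)*(1/21944) = -144945/137*1/21944 = -144945/3006328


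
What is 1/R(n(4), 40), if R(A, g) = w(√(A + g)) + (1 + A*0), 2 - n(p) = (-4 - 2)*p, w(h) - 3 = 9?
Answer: 1/13 ≈ 0.076923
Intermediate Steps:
w(h) = 12 (w(h) = 3 + 9 = 12)
n(p) = 2 + 6*p (n(p) = 2 - (-4 - 2)*p = 2 - (-6)*p = 2 + 6*p)
R(A, g) = 13 (R(A, g) = 12 + (1 + A*0) = 12 + (1 + 0) = 12 + 1 = 13)
1/R(n(4), 40) = 1/13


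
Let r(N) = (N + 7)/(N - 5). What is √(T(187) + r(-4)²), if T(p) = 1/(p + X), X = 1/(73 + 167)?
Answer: √2111247121/134643 ≈ 0.34126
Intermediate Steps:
X = 1/240 ≈ 0.0041667
r(N) = (7 + N)/(-5 + N)
T(p) = 1/(1/240 + p) (T(p) = 1/(p + 1/240) = 1/(1/240 + p))
√(T(187) + r(-4)²) = √(240/(1 + 240*187) + ((7 - 4)/(-5 - 4))²) = √(240/(1 + 44880) + (3/(-9))²) = √(240/44881 + (-⅑*3)²) = √(240*(1/44881) + (-⅓)²) = √(240/44881 + ⅑) = √(47041/403929) = √2111247121/134643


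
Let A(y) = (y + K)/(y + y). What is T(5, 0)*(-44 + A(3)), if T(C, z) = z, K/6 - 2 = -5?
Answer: 0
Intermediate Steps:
K = -18 (K = 12 + 6*(-5) = 12 - 30 = -18)
A(y) = (-18 + y)/(2*y) (A(y) = (y - 18)/(y + y) = (-18 + y)/((2*y)) = (-18 + y)*(1/(2*y)) = (-18 + y)/(2*y))
T(5, 0)*(-44 + A(3)) = 0*(-44 + (½)*(-18 + 3)/3) = 0*(-44 + (½)*(⅓)*(-15)) = 0*(-44 - 5/2) = 0*(-93/2) = 0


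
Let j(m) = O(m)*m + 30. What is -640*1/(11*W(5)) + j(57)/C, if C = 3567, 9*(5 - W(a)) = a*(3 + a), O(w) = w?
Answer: -1357705/13079 ≈ -103.81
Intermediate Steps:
W(a) = 5 - a*(3 + a)/9
j(m) = 30 + m**2 (j(m) = m*m + 30 = m**2 + 30 = 30 + m**2)
-640*1/(11*W(5)) + j(57)/C = -640*1/(11*(5 - 1/3*5 - 1/9*5**2)) + (30 + 57**2)/3567 = -640*1/(11*(5 - 5/3 - 1/9*25)) + (30 + 3249)*(1/3567) = -640*1/(11*(5 - 5/3 - 25/9)) + 3279*(1/3567) = -640/(11*(5/9)) + 1093/1189 = -640/55/9 + 1093/1189 = -640*9/55 + 1093/1189 = -1152/11 + 1093/1189 = -1357705/13079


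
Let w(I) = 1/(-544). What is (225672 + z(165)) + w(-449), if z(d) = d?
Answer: 122855327/544 ≈ 2.2584e+5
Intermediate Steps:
w(I) = -1/544
(225672 + z(165)) + w(-449) = (225672 + 165) - 1/544 = 225837 - 1/544 = 122855327/544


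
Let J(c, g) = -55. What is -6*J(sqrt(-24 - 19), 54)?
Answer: 330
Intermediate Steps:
-6*J(sqrt(-24 - 19), 54) = -6*(-55) = 330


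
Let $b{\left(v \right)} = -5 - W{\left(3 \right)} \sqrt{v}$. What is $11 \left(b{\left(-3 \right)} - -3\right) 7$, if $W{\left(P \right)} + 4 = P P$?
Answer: $-154 - 385 i \sqrt{3} \approx -154.0 - 666.84 i$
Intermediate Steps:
$W{\left(P \right)} = -4 + P^{2}$ ($W{\left(P \right)} = -4 + P P = -4 + P^{2}$)
$b{\left(v \right)} = -5 - 5 \sqrt{v}$ ($b{\left(v \right)} = -5 - \left(-4 + 3^{2}\right) \sqrt{v} = -5 - \left(-4 + 9\right) \sqrt{v} = -5 - 5 \sqrt{v}$)
$11 \left(b{\left(-3 \right)} - -3\right) 7 = 11 \left(\left(-5 - 5 \sqrt{-3}\right) - -3\right) 7 = 11 \left(\left(-5 - 5 i \sqrt{3}\right) + 3\right) 7 = 11 \left(-2 - 5 i \sqrt{3}\right) 7 = \left(-22 - 55 i \sqrt{3}\right) 7 = -154 - 385 i \sqrt{3}$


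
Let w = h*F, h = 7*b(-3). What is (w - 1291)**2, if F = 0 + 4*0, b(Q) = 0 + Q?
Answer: 1666681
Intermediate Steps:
b(Q) = Q
F = 0 (F = 0 + 0 = 0)
h = -21 (h = 7*(-3) = -21)
w = 0 (w = -21*0 = 0)
(w - 1291)**2 = (0 - 1291)**2 = (-1291)**2 = 1666681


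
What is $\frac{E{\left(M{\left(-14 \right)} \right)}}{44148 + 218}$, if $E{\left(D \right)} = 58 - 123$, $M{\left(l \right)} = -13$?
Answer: $- \frac{65}{44366} \approx -0.0014651$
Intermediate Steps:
$E{\left(D \right)} = -65$ ($E{\left(D \right)} = 58 - 123 = -65$)
$\frac{E{\left(M{\left(-14 \right)} \right)}}{44148 + 218} = - \frac{65}{44148 + 218} = - \frac{65}{44366}$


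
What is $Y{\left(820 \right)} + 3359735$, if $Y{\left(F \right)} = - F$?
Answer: $3358915$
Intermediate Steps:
$Y{\left(820 \right)} + 3359735 = \left(-1\right) 820 + 3359735 = -820 + 3359735 = 3358915$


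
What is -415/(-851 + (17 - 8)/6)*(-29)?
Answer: -24070/1699 ≈ -14.167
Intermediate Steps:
-415/(-851 + (17 - 8)/6)*(-29) = -415/(-851 + (1/6)*9)*(-29) = -415/(-851 + 3/2)*(-29) = -415/(-1699/2)*(-29) = -415*(-2/1699)*(-29) = (830/1699)*(-29) = -24070/1699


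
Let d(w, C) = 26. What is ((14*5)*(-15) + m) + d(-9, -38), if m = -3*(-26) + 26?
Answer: -920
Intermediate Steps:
m = 104 (m = 78 + 26 = 104)
((14*5)*(-15) + m) + d(-9, -38) = ((14*5)*(-15) + 104) + 26 = (70*(-15) + 104) + 26 = (-1050 + 104) + 26 = -946 + 26 = -920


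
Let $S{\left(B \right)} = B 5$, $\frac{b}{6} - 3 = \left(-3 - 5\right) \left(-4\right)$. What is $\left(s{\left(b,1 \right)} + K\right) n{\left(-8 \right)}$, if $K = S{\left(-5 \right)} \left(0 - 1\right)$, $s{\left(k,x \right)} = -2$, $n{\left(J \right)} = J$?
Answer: $-184$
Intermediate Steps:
$b = 210$ ($b = 18 + 6 \left(-3 - 5\right) \left(-4\right) = 18 + 6 \left(\left(-8\right) \left(-4\right)\right) = 18 + 6 \cdot 32 = 18 + 192 = 210$)
$S{\left(B \right)} = 5 B$
$K = 25$ ($K = 5 \left(-5\right) \left(0 - 1\right) = \left(-25\right) \left(-1\right) = 25$)
$\left(s{\left(b,1 \right)} + K\right) n{\left(-8 \right)} = \left(-2 + 25\right) \left(-8\right) = 23 \left(-8\right) = -184$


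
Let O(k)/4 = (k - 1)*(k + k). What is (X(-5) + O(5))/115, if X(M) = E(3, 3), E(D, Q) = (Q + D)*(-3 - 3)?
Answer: 124/115 ≈ 1.0783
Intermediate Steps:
E(D, Q) = -6*D - 6*Q (E(D, Q) = (D + Q)*(-6) = -6*D - 6*Q)
O(k) = 8*k*(-1 + k) (O(k) = 4*((k - 1)*(k + k)) = 4*((-1 + k)*(2*k)) = 4*(2*k*(-1 + k)) = 8*k*(-1 + k))
X(M) = -36 (X(M) = -6*3 - 6*3 = -18 - 18 = -36)
(X(-5) + O(5))/115 = (-36 + 8*5*(-1 + 5))/115 = (-36 + 8*5*4)/115 = (-36 + 160)/115 = (1/115)*124 = 124/115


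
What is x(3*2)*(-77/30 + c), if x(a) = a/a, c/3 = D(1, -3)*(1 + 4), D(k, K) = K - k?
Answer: -1877/30 ≈ -62.567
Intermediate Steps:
c = -60 (c = 3*((-3 - 1*1)*(1 + 4)) = 3*((-3 - 1)*5) = 3*(-4*5) = 3*(-20) = -60)
x(a) = 1
x(3*2)*(-77/30 + c) = 1*(-77/30 - 60) = 1*(-1877/30) = -1877/30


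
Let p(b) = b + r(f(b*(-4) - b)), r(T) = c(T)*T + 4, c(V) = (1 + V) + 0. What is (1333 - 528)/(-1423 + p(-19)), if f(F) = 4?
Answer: -805/1418 ≈ -0.56770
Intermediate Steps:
c(V) = 1 + V
r(T) = 4 + T*(1 + T) (r(T) = (1 + T)*T + 4 = T*(1 + T) + 4 = 4 + T*(1 + T))
p(b) = 24 + b (p(b) = b + (4 + 4*(1 + 4)) = b + (4 + 4*5) = b + (4 + 20) = b + 24 = 24 + b)
(1333 - 528)/(-1423 + p(-19)) = (1333 - 528)/(-1423 + (24 - 19)) = 805/(-1423 + 5) = 805/(-1418) = 805*(-1/1418) = -805/1418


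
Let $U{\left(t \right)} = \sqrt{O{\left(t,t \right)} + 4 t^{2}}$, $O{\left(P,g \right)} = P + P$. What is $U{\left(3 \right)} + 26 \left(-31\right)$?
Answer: $-806 + \sqrt{42} \approx -799.52$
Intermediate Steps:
$O{\left(P,g \right)} = 2 P$
$U{\left(t \right)} = \sqrt{2 t + 4 t^{2}}$
$U{\left(3 \right)} + 26 \left(-31\right) = \sqrt{2} \sqrt{3 \left(1 + 2 \cdot 3\right)} + 26 \left(-31\right) = \sqrt{2} \sqrt{3 \left(1 + 6\right)} - 806 = \sqrt{2} \sqrt{3 \cdot 7} - 806 = \sqrt{2} \sqrt{21} - 806 = \sqrt{42} - 806 = -806 + \sqrt{42}$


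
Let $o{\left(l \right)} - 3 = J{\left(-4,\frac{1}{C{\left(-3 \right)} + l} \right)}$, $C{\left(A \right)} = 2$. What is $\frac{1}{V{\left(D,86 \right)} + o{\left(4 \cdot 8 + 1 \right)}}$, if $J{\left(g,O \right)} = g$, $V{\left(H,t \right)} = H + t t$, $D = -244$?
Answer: $\frac{1}{7151} \approx 0.00013984$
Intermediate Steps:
$V{\left(H,t \right)} = H + t^{2}$
$o{\left(l \right)} = -1$ ($o{\left(l \right)} = 3 - 4 = -1$)
$\frac{1}{V{\left(D,86 \right)} + o{\left(4 \cdot 8 + 1 \right)}} = \frac{1}{\left(-244 + 86^{2}\right) - 1} = \frac{1}{\left(-244 + 7396\right) - 1} = \frac{1}{7152 - 1} = \frac{1}{7151}$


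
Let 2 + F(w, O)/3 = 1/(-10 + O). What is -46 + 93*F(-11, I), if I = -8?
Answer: -1239/2 ≈ -619.50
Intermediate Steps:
F(w, O) = -6 + 3/(-10 + O)
-46 + 93*F(-11, I) = -46 + 93*(3*(21 - 2*(-8))/(-10 - 8)) = -46 + 93*(3*(21 + 16)/(-18)) = -46 + 93*(3*(-1/18)*37) = -46 + 93*(-37/6) = -46 - 1147/2 = -1239/2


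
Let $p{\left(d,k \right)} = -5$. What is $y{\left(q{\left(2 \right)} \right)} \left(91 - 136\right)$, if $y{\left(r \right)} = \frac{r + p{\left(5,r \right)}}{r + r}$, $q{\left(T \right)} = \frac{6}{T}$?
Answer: $15$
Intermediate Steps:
$y{\left(r \right)} = \frac{-5 + r}{2 r}$ ($y{\left(r \right)} = \frac{r - 5}{r + r} = \frac{-5 + r}{2 r}$)
$y{\left(q{\left(2 \right)} \right)} \left(91 - 136\right) = \frac{-5 + \frac{6}{2}}{2 \cdot \frac{6}{2}} \left(91 - 136\right) = \frac{-5 + 6 \cdot \frac{1}{2}}{2 \cdot 6 \cdot \frac{1}{2}} \left(-45\right) = \frac{-5 + 3}{2 \cdot 3} \left(-45\right) = \frac{1}{2} \cdot \frac{1}{3} \left(-2\right) \left(-45\right) = \left(- \frac{1}{3}\right) \left(-45\right) = 15$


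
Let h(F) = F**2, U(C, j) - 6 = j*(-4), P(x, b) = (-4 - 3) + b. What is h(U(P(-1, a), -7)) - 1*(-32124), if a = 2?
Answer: 33280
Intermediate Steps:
P(x, b) = -7 + b
U(C, j) = 6 - 4*j (U(C, j) = 6 + j*(-4) = 6 - 4*j)
h(U(P(-1, a), -7)) - 1*(-32124) = (6 - 4*(-7))**2 - 1*(-32124) = (6 + 28)**2 + 32124 = 34**2 + 32124 = 1156 + 32124 = 33280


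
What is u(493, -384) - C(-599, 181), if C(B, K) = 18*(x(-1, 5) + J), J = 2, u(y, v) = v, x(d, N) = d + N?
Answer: -492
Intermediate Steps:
x(d, N) = N + d
C(B, K) = 108 (C(B, K) = 18*((5 - 1) + 2) = 18*(4 + 2) = 18*6 = 108)
u(493, -384) - C(-599, 181) = -384 - 1*108 = -384 - 108 = -492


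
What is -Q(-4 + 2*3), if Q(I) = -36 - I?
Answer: 38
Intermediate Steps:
-Q(-4 + 2*3) = -(-36 - (-4 + 2*3)) = -(-36 - (-4 + 6)) = -(-36 - 1*2) = -(-36 - 2) = -1*(-38) = 38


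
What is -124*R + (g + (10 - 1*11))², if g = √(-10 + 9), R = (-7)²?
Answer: -6076 + (1 - I)² ≈ -6076.0 - 2.0*I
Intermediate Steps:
R = 49
g = I (g = √(-1) = I ≈ 1.0*I)
-124*R + (g + (10 - 1*11))² = -124*49 + (I + (10 - 1*11))² = -6076 + (I + (10 - 11))² = -6076 + (I - 1)² = -6076 + (-1 + I)²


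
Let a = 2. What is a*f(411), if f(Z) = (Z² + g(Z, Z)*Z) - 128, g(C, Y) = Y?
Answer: 675428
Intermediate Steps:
f(Z) = -128 + 2*Z² (f(Z) = (Z² + Z*Z) - 128 = (Z² + Z²) - 128 = 2*Z² - 128 = -128 + 2*Z²)
a*f(411) = 2*(-128 + 2*411²) = 2*(-128 + 2*168921) = 2*(-128 + 337842) = 2*337714 = 675428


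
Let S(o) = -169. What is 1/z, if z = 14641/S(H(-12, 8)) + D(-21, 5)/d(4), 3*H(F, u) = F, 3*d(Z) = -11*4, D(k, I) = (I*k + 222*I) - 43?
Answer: -3718/565969 ≈ -0.0065693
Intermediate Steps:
D(k, I) = -43 + 222*I + I*k (D(k, I) = (222*I + I*k) - 43 = -43 + 222*I + I*k)
d(Z) = -44/3 (d(Z) = (-11*4)/3 = (⅓)*(-44) = -44/3)
H(F, u) = F/3
z = -565969/3718 (z = 14641/(-169) + (-43 + 222*5 + 5*(-21))/(-44/3) = 14641*(-1/169) + (-43 + 1110 - 105)*(-3/44) = -14641/169 + 962*(-3/44) = -14641/169 - 1443/22 = -565969/3718 ≈ -152.22)
1/z = 1/(-565969/3718) = -3718/565969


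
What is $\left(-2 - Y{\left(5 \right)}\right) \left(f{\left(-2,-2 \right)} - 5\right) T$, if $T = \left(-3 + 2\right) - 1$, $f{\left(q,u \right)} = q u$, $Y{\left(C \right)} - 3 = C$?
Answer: $-20$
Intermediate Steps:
$Y{\left(C \right)} = 3 + C$
$T = -2$ ($T = -1 - 1 = -2$)
$\left(-2 - Y{\left(5 \right)}\right) \left(f{\left(-2,-2 \right)} - 5\right) T = \left(-2 - \left(3 + 5\right)\right) \left(\left(-2\right) \left(-2\right) - 5\right) \left(-2\right) = \left(-2 - 8\right) \left(4 - 5\right) \left(-2\right) = \left(-2 - 8\right) \left(-1\right) \left(-2\right) = \left(-10\right) \left(-1\right) \left(-2\right) = 10 \left(-2\right) = -20$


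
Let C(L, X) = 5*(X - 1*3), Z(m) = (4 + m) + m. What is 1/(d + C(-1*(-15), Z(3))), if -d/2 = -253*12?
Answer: 1/6107 ≈ 0.00016375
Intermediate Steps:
Z(m) = 4 + 2*m
C(L, X) = -15 + 5*X (C(L, X) = 5*(X - 3) = 5*(-3 + X) = -15 + 5*X)
d = 6072 (d = -(-46)*11*12 = -(-46)*132 = -2*(-3036) = 6072)
1/(d + C(-1*(-15), Z(3))) = 1/(6072 + (-15 + 5*(4 + 2*3))) = 1/(6072 + (-15 + 5*(4 + 6))) = 1/(6072 + (-15 + 5*10)) = 1/(6072 + (-15 + 50)) = 1/(6072 + 35) = 1/6107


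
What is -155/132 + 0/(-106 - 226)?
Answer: -155/132 ≈ -1.1742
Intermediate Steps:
-155/132 + 0/(-106 - 226) = -155*1/132 + 0/(-332) = -155/132 + 0*(-1/332) = -155/132 + 0 = -155/132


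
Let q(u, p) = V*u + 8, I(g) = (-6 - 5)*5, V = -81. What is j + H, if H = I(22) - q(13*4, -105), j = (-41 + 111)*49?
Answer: 7579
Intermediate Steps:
I(g) = -55 (I(g) = -11*5 = -55)
q(u, p) = 8 - 81*u (q(u, p) = -81*u + 8 = 8 - 81*u)
j = 3430 (j = 70*49 = 3430)
H = 4149 (H = -55 - (8 - 1053*4) = -55 - (8 - 81*52) = -55 - (8 - 4212) = -55 - 1*(-4204) = -55 + 4204 = 4149)
j + H = 3430 + 4149 = 7579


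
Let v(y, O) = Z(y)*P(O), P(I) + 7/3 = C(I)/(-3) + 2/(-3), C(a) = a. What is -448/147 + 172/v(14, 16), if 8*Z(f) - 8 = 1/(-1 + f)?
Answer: -61664/2625 ≈ -23.491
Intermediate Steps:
Z(f) = 1 + 1/(8*(-1 + f))
P(I) = -3 - I/3 (P(I) = -7/3 + (I/(-3) + 2/(-3)) = -7/3 + (I*(-⅓) + 2*(-⅓)) = -7/3 + (-I/3 - ⅔) = -7/3 + (-⅔ - I/3) = -3 - I/3)
v(y, O) = (-3 - O/3)*(-7/8 + y)/(-1 + y) (v(y, O) = ((-7/8 + y)/(-1 + y))*(-3 - O/3) = (-3 - O/3)*(-7/8 + y)/(-1 + y))
-448/147 + 172/v(14, 16) = -448/147 + 172/((-(-7 + 8*14)*(9 + 16)/(-24 + 24*14))) = -448*1/147 + 172/((-1*(-7 + 112)*25/(-24 + 336))) = -64/21 + 172/((-1*105*25/312)) = -64/21 + 172/((-1*1/312*105*25)) = -64/21 + 172/(-875/104) = -64/21 + 172*(-104/875) = -64/21 - 17888/875 = -61664/2625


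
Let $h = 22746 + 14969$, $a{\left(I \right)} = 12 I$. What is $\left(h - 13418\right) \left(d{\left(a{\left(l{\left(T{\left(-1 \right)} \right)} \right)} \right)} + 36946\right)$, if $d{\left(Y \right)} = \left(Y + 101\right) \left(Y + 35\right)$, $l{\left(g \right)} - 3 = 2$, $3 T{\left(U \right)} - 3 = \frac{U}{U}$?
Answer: $1269299577$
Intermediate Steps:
$T{\left(U \right)} = \frac{4}{3}$ ($T{\left(U \right)} = 1 + \frac{U \frac{1}{U}}{3} = 1 + \frac{1}{3} \cdot 1 = 1 + \frac{1}{3} = \frac{4}{3}$)
$l{\left(g \right)} = 5$ ($l{\left(g \right)} = 3 + 2 = 5$)
$d{\left(Y \right)} = \left(35 + Y\right) \left(101 + Y\right)$ ($d{\left(Y \right)} = \left(101 + Y\right) \left(35 + Y\right) = \left(35 + Y\right) \left(101 + Y\right)$)
$h = 37715$
$\left(h - 13418\right) \left(d{\left(a{\left(l{\left(T{\left(-1 \right)} \right)} \right)} \right)} + 36946\right) = \left(37715 - 13418\right) \left(\left(3535 + \left(12 \cdot 5\right)^{2} + 136 \cdot 12 \cdot 5\right) + 36946\right) = 24297 \left(\left(3535 + 60^{2} + 136 \cdot 60\right) + 36946\right) = 24297 \left(\left(3535 + 3600 + 8160\right) + 36946\right) = 24297 \left(15295 + 36946\right) = 24297 \cdot 52241 = 1269299577$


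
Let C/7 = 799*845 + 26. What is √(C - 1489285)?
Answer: √3236982 ≈ 1799.2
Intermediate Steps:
C = 4726267 (C = 7*(799*845 + 26) = 7*(675155 + 26) = 7*675181 = 4726267)
√(C - 1489285) = √(4726267 - 1489285) = √3236982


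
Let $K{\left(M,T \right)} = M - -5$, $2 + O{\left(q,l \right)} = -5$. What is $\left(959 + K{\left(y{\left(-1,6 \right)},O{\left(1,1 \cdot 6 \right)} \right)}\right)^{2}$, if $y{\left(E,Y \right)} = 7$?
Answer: $942841$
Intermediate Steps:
$O{\left(q,l \right)} = -7$ ($O{\left(q,l \right)} = -2 - 5 = -7$)
$K{\left(M,T \right)} = 5 + M$ ($K{\left(M,T \right)} = M + 5 = 5 + M$)
$\left(959 + K{\left(y{\left(-1,6 \right)},O{\left(1,1 \cdot 6 \right)} \right)}\right)^{2} = \left(959 + \left(5 + 7\right)\right)^{2} = \left(959 + 12\right)^{2} = 971^{2} = 942841$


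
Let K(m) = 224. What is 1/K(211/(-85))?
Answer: 1/224 ≈ 0.0044643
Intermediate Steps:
1/K(211/(-85)) = 1/224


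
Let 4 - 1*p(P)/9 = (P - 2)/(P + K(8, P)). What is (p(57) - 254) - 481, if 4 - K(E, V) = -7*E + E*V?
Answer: -78822/113 ≈ -697.54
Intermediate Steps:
K(E, V) = 4 + 7*E - E*V (K(E, V) = 4 - (-7*E + E*V) = 4 + (7*E - E*V) = 4 + 7*E - E*V)
p(P) = 36 - 9*(-2 + P)/(60 - 7*P) (p(P) = 36 - 9*(P - 2)/(P + (4 + 7*8 - 1*8*P)) = 36 - 9*(-2 + P)/(P + (4 + 56 - 8*P)) = 36 - 9*(-2 + P)/(P + (60 - 8*P)) = 36 - 9*(-2 + P)/(60 - 7*P))
(p(57) - 254) - 481 = (9*(-242 + 29*57)/(-60 + 7*57) - 254) - 481 = (9*(-242 + 1653)/(-60 + 399) - 254) - 481 = (9*1411/339 - 254) - 481 = (9*(1/339)*1411 - 254) - 481 = (4233/113 - 254) - 481 = -24469/113 - 481 = -78822/113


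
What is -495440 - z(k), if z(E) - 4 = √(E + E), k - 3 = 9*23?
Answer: -495444 - 2*√105 ≈ -4.9546e+5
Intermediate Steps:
k = 210 (k = 3 + 9*23 = 3 + 207 = 210)
z(E) = 4 + √2*√E (z(E) = 4 + √(E + E) = 4 + √(2*E) = 4 + √2*√E)
-495440 - z(k) = -495440 - (4 + √2*√210) = -495440 - (4 + 2*√105) = -495440 + (-4 - 2*√105) = -495444 - 2*√105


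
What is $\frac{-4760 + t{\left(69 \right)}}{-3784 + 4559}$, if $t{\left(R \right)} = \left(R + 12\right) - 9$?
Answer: $- \frac{4688}{775} \approx -6.049$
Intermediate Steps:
$t{\left(R \right)} = 3 + R$ ($t{\left(R \right)} = \left(12 + R\right) - 9 = 3 + R$)
$\frac{-4760 + t{\left(69 \right)}}{-3784 + 4559} = \frac{-4760 + \left(3 + 69\right)}{-3784 + 4559} = \frac{-4760 + 72}{775} = \left(-4688\right) \frac{1}{775} = - \frac{4688}{775}$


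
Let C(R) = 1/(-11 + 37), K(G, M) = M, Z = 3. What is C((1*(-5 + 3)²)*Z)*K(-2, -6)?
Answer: -3/13 ≈ -0.23077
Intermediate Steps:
C(R) = 1/26
C((1*(-5 + 3)²)*Z)*K(-2, -6) = (1/26)*(-6) = -3/13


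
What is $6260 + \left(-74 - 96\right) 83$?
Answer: $-7850$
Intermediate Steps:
$6260 + \left(-74 - 96\right) 83 = 6260 - 14110 = -7850$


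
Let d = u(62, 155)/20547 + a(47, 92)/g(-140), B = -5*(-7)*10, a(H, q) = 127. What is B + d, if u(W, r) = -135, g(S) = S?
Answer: 37191653/106540 ≈ 349.09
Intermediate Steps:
B = 350 (B = 35*10 = 350)
d = -97347/106540 (d = -135/20547 + 127/(-140) = -135*1/20547 + 127*(-1/140) = -5/761 - 127/140 = -97347/106540 ≈ -0.91371)
B + d = 350 - 97347/106540 = 37191653/106540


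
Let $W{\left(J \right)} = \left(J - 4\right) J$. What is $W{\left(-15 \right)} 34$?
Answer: $9690$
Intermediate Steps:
$W{\left(J \right)} = J \left(-4 + J\right)$ ($W{\left(J \right)} = \left(-4 + J\right) J = J \left(-4 + J\right)$)
$W{\left(-15 \right)} 34 = - 15 \left(-4 - 15\right) 34 = \left(-15\right) \left(-19\right) 34 = 285 \cdot 34 = 9690$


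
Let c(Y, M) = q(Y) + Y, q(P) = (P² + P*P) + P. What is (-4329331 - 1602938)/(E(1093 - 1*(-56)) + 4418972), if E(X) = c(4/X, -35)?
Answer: -7831787466069/5833931262596 ≈ -1.3425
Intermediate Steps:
q(P) = P + 2*P² (q(P) = (P² + P²) + P = 2*P² + P = P + 2*P²)
c(Y, M) = Y + Y*(1 + 2*Y) (c(Y, M) = Y*(1 + 2*Y) + Y = Y + Y*(1 + 2*Y))
E(X) = 8*(1 + 4/X)/X (E(X) = 2*(4/X)*(1 + 4/X) = 8*(1 + 4/X)/X)
(-4329331 - 1602938)/(E(1093 - 1*(-56)) + 4418972) = (-4329331 - 1602938)/(8*(4 + (1093 - 1*(-56)))/(1093 - 1*(-56))² + 4418972) = -5932269/(8*(4 + (1093 + 56))/(1093 + 56)² + 4418972) = -5932269/(8*(4 + 1149)/1149² + 4418972) = -5932269/(8*(1/1320201)*1153 + 4418972) = -5932269/(9224/1320201 + 4418972) = -5932269/5833931262596/1320201 = -5932269*1320201/5833931262596 = -7831787466069/5833931262596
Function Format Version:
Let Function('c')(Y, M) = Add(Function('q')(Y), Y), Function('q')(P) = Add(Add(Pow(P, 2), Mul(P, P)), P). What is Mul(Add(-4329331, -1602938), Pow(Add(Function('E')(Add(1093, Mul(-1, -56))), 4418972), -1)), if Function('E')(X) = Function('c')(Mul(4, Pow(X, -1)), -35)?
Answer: Rational(-7831787466069, 5833931262596) ≈ -1.3425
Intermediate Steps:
Function('q')(P) = Add(P, Mul(2, Pow(P, 2))) (Function('q')(P) = Add(Add(Pow(P, 2), Pow(P, 2)), P) = Add(Mul(2, Pow(P, 2)), P) = Add(P, Mul(2, Pow(P, 2))))
Function('c')(Y, M) = Add(Y, Mul(Y, Add(1, Mul(2, Y)))) (Function('c')(Y, M) = Add(Mul(Y, Add(1, Mul(2, Y))), Y) = Add(Y, Mul(Y, Add(1, Mul(2, Y)))))
Function('E')(X) = Mul(8, Pow(X, -1), Add(1, Mul(4, Pow(X, -1)))) (Function('E')(X) = Mul(2, Mul(4, Pow(X, -1)), Add(1, Mul(4, Pow(X, -1)))) = Mul(8, Pow(X, -1), Add(1, Mul(4, Pow(X, -1)))))
Mul(Add(-4329331, -1602938), Pow(Add(Function('E')(Add(1093, Mul(-1, -56))), 4418972), -1)) = Mul(Add(-4329331, -1602938), Pow(Add(Mul(8, Pow(Add(1093, Mul(-1, -56)), -2), Add(4, Add(1093, Mul(-1, -56)))), 4418972), -1)) = Mul(-5932269, Pow(Add(Mul(8, Pow(Add(1093, 56), -2), Add(4, Add(1093, 56))), 4418972), -1)) = Mul(-5932269, Pow(Add(Mul(8, Pow(1149, -2), Add(4, 1149)), 4418972), -1)) = Mul(-5932269, Pow(Add(Mul(8, Rational(1, 1320201), 1153), 4418972), -1)) = Mul(-5932269, Pow(Add(Rational(9224, 1320201), 4418972), -1)) = Mul(-5932269, Pow(Rational(5833931262596, 1320201), -1)) = Mul(-5932269, Rational(1320201, 5833931262596)) = Rational(-7831787466069, 5833931262596)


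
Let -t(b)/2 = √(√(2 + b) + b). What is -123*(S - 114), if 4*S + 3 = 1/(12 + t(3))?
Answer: 61187211/4336 - 4059*√(3 + √5)/8672 - 369*√5/4336 - 123*√5*√(3 + √5)/8672 ≈ 14110.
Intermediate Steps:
t(b) = -2*√(b + √(2 + b)) (t(b) = -2*√(√(2 + b) + b) = -2*√(b + √(2 + b)))
S = -¾ + 1/(4*(12 - 2*√(3 + √5))) (S = -¾ + 1/(4*(12 - 2*√(3 + √(2 + 3)))) = -¾ + 1/(4*(12 - 2*√(3 + √5))) ≈ -0.71632)
-123*(S - 114) = -123*((-3153/4336 + 3*√5/4336 + 33*√(3 + √5)/8672 + √5*√(3 + √5)/8672) - 114) = -123*(-497457/4336 + 3*√5/4336 + 33*√(3 + √5)/8672 + √5*√(3 + √5)/8672) = 61187211/4336 - 4059*√(3 + √5)/8672 - 369*√5/4336 - 123*√5*√(3 + √5)/8672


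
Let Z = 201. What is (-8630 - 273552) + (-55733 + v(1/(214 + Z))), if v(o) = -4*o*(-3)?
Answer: -140234713/415 ≈ -3.3792e+5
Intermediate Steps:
v(o) = 12*o
(-8630 - 273552) + (-55733 + v(1/(214 + Z))) = (-8630 - 273552) + (-55733 + 12/(214 + 201)) = -282182 + (-55733 + 12/415) = -282182 - 23129183/415 = -140234713/415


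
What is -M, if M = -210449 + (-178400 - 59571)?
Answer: 448420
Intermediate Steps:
M = -448420 (M = -210449 - 237971 = -448420)
-M = -1*(-448420) = 448420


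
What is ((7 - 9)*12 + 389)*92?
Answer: 33580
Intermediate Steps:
((7 - 9)*12 + 389)*92 = (-2*12 + 389)*92 = (-24 + 389)*92 = 365*92 = 33580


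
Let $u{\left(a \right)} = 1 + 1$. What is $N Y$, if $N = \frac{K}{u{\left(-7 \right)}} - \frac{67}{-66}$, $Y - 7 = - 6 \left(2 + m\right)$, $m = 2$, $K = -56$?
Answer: $\frac{30277}{66} \approx 458.74$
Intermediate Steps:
$u{\left(a \right)} = 2$
$Y = -17$ ($Y = 7 - 6 \left(2 + 2\right) = 7 - 24 = -17$)
$N = - \frac{1781}{66}$ ($N = - \frac{56}{2} - \frac{67}{-66} = \left(-56\right) \frac{1}{2} - - \frac{67}{66} = -28 + \frac{67}{66} = - \frac{1781}{66} \approx -26.985$)
$N Y = \left(- \frac{1781}{66}\right) \left(-17\right) = \frac{30277}{66}$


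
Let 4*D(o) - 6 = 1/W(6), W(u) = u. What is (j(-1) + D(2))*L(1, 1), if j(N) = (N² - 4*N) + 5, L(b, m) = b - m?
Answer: 0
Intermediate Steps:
j(N) = 5 + N² - 4*N
D(o) = 37/24 (D(o) = 3/2 + (¼)/6 = 3/2 + (¼)*(⅙) = 3/2 + 1/24 = 37/24)
(j(-1) + D(2))*L(1, 1) = ((5 + (-1)² - 4*(-1)) + 37/24)*(1 - 1*1) = ((5 + 1 + 4) + 37/24)*(1 - 1) = (10 + 37/24)*0 = (277/24)*0 = 0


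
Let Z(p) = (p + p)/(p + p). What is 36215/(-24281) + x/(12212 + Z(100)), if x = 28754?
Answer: 255882079/296543853 ≈ 0.86288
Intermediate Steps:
Z(p) = 1 (Z(p) = (2*p)/((2*p)) = (2*p)*(1/(2*p)) = 1)
36215/(-24281) + x/(12212 + Z(100)) = 36215/(-24281) + 28754/(12212 + 1) = 36215*(-1/24281) + 28754/12213 = -36215/24281 + 28754*(1/12213) = -36215/24281 + 28754/12213 = 255882079/296543853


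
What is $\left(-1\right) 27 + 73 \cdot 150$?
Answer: $10923$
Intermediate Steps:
$\left(-1\right) 27 + 73 \cdot 150 = -27 + 10950 = 10923$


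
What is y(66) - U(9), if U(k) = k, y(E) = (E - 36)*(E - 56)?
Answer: 291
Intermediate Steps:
y(E) = (-56 + E)*(-36 + E) (y(E) = (-36 + E)*(-56 + E) = (-56 + E)*(-36 + E))
y(66) - U(9) = (2016 + 66**2 - 92*66) - 1*9 = (2016 + 4356 - 6072) - 9 = 300 - 9 = 291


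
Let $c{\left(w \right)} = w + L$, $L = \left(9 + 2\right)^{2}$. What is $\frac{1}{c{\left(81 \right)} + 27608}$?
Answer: $\frac{1}{27810} \approx 3.5958 \cdot 10^{-5}$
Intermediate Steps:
$L = 121$ ($L = 11^{2} = 121$)
$c{\left(w \right)} = 121 + w$ ($c{\left(w \right)} = w + 121 = 121 + w$)
$\frac{1}{c{\left(81 \right)} + 27608} = \frac{1}{\left(121 + 81\right) + 27608} = \frac{1}{202 + 27608} = \frac{1}{27810}$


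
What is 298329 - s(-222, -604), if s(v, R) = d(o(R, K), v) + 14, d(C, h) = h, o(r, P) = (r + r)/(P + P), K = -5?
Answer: 298537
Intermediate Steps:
o(r, P) = r/P (o(r, P) = (2*r)/((2*P)) = (2*r)*(1/(2*P)) = r/P)
s(v, R) = 14 + v (s(v, R) = v + 14 = 14 + v)
298329 - s(-222, -604) = 298329 - (14 - 222) = 298329 - 1*(-208) = 298329 + 208 = 298537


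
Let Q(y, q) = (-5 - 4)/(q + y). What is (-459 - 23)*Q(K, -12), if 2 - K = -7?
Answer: -1446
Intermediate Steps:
K = 9 (K = 2 - 1*(-7) = 2 + 7 = 9)
Q(y, q) = -9/(q + y)
(-459 - 23)*Q(K, -12) = (-459 - 23)*(-9/(-12 + 9)) = -(-4338)/(-3) = -(-4338)*(-1)/3 = -482*3 = -1446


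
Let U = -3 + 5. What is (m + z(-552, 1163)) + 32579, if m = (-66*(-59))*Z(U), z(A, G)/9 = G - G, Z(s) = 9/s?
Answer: 50102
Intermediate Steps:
U = 2
z(A, G) = 0 (z(A, G) = 9*(G - G) = 9*0 = 0)
m = 17523 (m = (-66*(-59))*(9/2) = 3894*(9*(½)) = 3894*(9/2) = 17523)
(m + z(-552, 1163)) + 32579 = (17523 + 0) + 32579 = 17523 + 32579 = 50102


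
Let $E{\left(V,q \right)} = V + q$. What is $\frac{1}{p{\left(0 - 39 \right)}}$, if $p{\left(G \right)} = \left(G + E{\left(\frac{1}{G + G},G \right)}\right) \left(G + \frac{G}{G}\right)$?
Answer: $\frac{39}{115615} \approx 0.00033733$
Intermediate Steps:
$p{\left(G \right)} = \left(1 + G\right) \left(\frac{1}{2 G} + 2 G\right)$ ($p{\left(G \right)} = \left(G + \left(\frac{1}{G + G} + G\right)\right) \left(G + \frac{G}{G}\right) = \left(G + \left(\frac{1}{2 G} + G\right)\right) \left(G + 1\right) = \left(G + \left(\frac{1}{2 G} + G\right)\right) \left(1 + G\right) = \left(G + \left(G + \frac{1}{2 G}\right)\right) \left(1 + G\right) = \left(\frac{1}{2 G} + 2 G\right) \left(1 + G\right) = \left(1 + G\right) \left(\frac{1}{2 G} + 2 G\right)$)
$\frac{1}{p{\left(0 - 39 \right)}} = \frac{1}{\frac{1}{2} \frac{1}{0 - 39} \left(1 + \left(0 - 39\right) \left(1 + 4 \left(0 - 39\right) + 4 \left(0 - 39\right)^{2}\right)\right)} = \frac{1}{\frac{1}{2} \frac{1}{-39} \left(1 - 39 \left(1 + 4 \left(-39\right) + 4 \left(-39\right)^{2}\right)\right)} = \frac{1}{\frac{1}{2} \left(- \frac{1}{39}\right) \left(1 - 39 \left(1 - 156 + 4 \cdot 1521\right)\right)} = \frac{1}{\frac{1}{2} \left(- \frac{1}{39}\right) \left(1 - 39 \left(1 - 156 + 6084\right)\right)} = \frac{1}{\frac{1}{2} \left(- \frac{1}{39}\right) \left(1 - 231231\right)} = \frac{1}{\frac{1}{2} \left(- \frac{1}{39}\right) \left(-231230\right)} = \frac{1}{\frac{115615}{39}} = \frac{39}{115615}$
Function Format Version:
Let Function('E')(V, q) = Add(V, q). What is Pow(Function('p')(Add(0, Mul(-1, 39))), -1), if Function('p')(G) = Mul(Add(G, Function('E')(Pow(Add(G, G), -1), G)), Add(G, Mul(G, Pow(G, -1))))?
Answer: Rational(39, 115615) ≈ 0.00033733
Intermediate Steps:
Function('p')(G) = Mul(Add(1, G), Add(Mul(Rational(1, 2), Pow(G, -1)), Mul(2, G))) (Function('p')(G) = Mul(Add(G, Add(Pow(Add(G, G), -1), G)), Add(G, Mul(G, Pow(G, -1)))) = Mul(Add(G, Add(Pow(Mul(2, G), -1), G)), Add(G, 1)) = Mul(Add(G, Add(Mul(Rational(1, 2), Pow(G, -1)), G)), Add(1, G)) = Mul(Add(G, Add(G, Mul(Rational(1, 2), Pow(G, -1)))), Add(1, G)) = Mul(Add(Mul(Rational(1, 2), Pow(G, -1)), Mul(2, G)), Add(1, G)) = Mul(Add(1, G), Add(Mul(Rational(1, 2), Pow(G, -1)), Mul(2, G))))
Pow(Function('p')(Add(0, Mul(-1, 39))), -1) = Pow(Mul(Rational(1, 2), Pow(Add(0, Mul(-1, 39)), -1), Add(1, Mul(Add(0, Mul(-1, 39)), Add(1, Mul(4, Add(0, Mul(-1, 39))), Mul(4, Pow(Add(0, Mul(-1, 39)), 2)))))), -1) = Pow(Mul(Rational(1, 2), Pow(Add(0, -39), -1), Add(1, Mul(Add(0, -39), Add(1, Mul(4, Add(0, -39)), Mul(4, Pow(Add(0, -39), 2)))))), -1) = Pow(Mul(Rational(1, 2), Pow(-39, -1), Add(1, Mul(-39, Add(1, Mul(4, -39), Mul(4, Pow(-39, 2)))))), -1) = Pow(Mul(Rational(1, 2), Rational(-1, 39), Add(1, Mul(-39, Add(1, -156, Mul(4, 1521))))), -1) = Pow(Mul(Rational(1, 2), Rational(-1, 39), Add(1, Mul(-39, Add(1, -156, 6084)))), -1) = Pow(Mul(Rational(1, 2), Rational(-1, 39), Add(1, Mul(-39, 5929))), -1) = Pow(Mul(Rational(1, 2), Rational(-1, 39), Add(1, -231231)), -1) = Pow(Mul(Rational(1, 2), Rational(-1, 39), -231230), -1) = Pow(Rational(115615, 39), -1) = Rational(39, 115615)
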